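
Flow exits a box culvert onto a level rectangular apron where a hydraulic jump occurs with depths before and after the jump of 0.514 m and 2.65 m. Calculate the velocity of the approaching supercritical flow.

For a rectangular channel the momentum equation gives q² = ½·g·y₁·y₂·(y₁ + y₂) = ½×9.81×0.514×2.65×3.16 = 21.1.
q = √21.1 = 4.60 m²/s.
V₁ = q/y₁ = 4.60/0.514 = 8.94 m/s.

V₁ = 8.94 m/s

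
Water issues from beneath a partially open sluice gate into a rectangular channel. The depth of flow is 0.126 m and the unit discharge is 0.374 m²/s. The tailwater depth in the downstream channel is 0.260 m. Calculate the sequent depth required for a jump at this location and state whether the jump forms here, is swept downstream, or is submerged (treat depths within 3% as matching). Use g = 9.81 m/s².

V₁ = q/y₁ = 0.374/0.126 = 2.97 m/s. Fr₁ = V₁/√(g·y₁) = 2.97/√(9.81×0.126) = 2.67.
Sequent-depth ratio: y₂/y₁ = ½[√(1 + 8Fr₁²) − 1] = ½[√58.02 − 1] = 3.31.
y₂ = 3.31 × 0.126 = 0.417 m.
Tailwater y_tw = 0.260 m: y_tw < y₂, so the jump is swept downstream.

y₂ = 0.417 m; the jump is swept downstream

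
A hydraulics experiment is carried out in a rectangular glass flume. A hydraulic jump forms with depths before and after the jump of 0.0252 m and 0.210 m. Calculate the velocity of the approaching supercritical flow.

For a rectangular channel the momentum equation gives q² = ½·g·y₁·y₂·(y₁ + y₂) = ½×9.81×0.0252×0.210×0.235 = 0.00611.
q = √0.00611 = 0.0781 m²/s.
V₁ = q/y₁ = 0.0781/0.0252 = 3.10 m/s.

V₁ = 3.10 m/s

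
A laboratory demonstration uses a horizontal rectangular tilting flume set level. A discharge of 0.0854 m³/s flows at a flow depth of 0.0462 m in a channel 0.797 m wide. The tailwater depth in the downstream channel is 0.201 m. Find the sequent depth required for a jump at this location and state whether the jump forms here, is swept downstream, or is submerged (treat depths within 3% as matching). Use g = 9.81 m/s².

q = Q/b = 0.0854/0.797 = 0.107 m²/s; V₁ = q/y₁ = 2.32 m/s. Fr₁ = V₁/√(g·y₁) = 3.45.
From the momentum equation for a rectangular channel, y₂/y₁ = ½[√(1 + 8Fr₁²) − 1] = ½[√95.95 − 1] = 4.40.
y₂ = 4.40 × 0.0462 = 0.203 m.
Tailwater y_tw = 0.201 m: y_tw ≈ y₂, so the jump forms here.

y₂ = 0.203 m; the jump forms here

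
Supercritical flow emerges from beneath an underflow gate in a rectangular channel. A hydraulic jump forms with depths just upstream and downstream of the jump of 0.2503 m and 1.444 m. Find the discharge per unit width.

q = 1.733 m²/s

For a rectangular channel the momentum equation gives q² = ½·g·y₁·y₂·(y₁ + y₂) = ½×9.81×0.2503×1.444×1.694 = 3.004.
q = √3.004 = 1.733 m²/s.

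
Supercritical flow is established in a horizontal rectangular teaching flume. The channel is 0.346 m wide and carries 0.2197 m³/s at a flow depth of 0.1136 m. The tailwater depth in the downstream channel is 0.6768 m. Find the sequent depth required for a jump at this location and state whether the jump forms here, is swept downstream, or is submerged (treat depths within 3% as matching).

y₂ = 0.7957 m; the jump is swept downstream

q = Q/b = 0.2197/0.346 = 0.6350 m²/s; V₁ = q/y₁ = 5.590 m/s. Fr₁ = V₁/√(g·y₁) = 5.295.
By Bélanger, y₂/y₁ = ½[√(1 + 8Fr₁²) − 1] = ½[√225.28 − 1] = 7.005.
y₂ = 7.005 × 0.1136 = 0.7957 m.
Tailwater y_tw = 0.6768 m: y_tw < y₂, so the jump is swept downstream.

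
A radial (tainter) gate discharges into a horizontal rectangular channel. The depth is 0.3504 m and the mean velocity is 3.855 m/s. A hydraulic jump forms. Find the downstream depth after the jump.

y₂ = 0.8699 m

Fr₁ = V₁/√(g·y₁) = 3.855/√(9.81×0.3504) = 2.079.
Conjugate-depth relation: y₂/y₁ = ½[√(1 + 8Fr₁²) − 1] = ½[√35.586 − 1] = 2.483.
y₂ = 2.483 × 0.3504 = 0.8699 m.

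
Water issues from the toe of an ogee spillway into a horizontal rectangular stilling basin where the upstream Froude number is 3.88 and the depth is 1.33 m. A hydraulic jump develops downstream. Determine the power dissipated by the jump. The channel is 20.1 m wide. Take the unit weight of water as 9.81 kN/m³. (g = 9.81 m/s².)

Fr₁ = 3.88 (given).
Conjugate-depth relation: y₂/y₁ = ½[√(1 + 8Fr₁²) − 1] = ½[√121.4 − 1] = 5.01.
y₂ = 5.01 × 1.33 = 6.66 m.
Head loss: ΔE = (y₂ − y₁)³/(4y₁y₂) = (6.66 − 1.33)³/(4×1.33×6.66) = 152/35.4 = 4.28 m.
V₁ = Fr₁·√(g·y₁) = 3.88×√(9.81×1.33) = 14.0 m/s; q = V₁·y₁ = 18.6 m²/s. Q = q·b = 18.6 × 20.1 = 375 m³/s. P = γ·Q·ΔE = 9.81 × 375 × 4.28 = 15728 kW.

P = 15728 kW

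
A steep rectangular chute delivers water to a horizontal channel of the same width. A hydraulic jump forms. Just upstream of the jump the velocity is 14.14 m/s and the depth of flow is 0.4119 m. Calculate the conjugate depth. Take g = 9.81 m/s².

y₂ = 3.897 m

Fr₁ = V₁/√(g·y₁) = 14.14/√(9.81×0.4119) = 7.034.
Conjugate-depth relation: y₂/y₁ = ½[√(1 + 8Fr₁²) − 1] = ½[√396.85 − 1] = 9.461.
y₂ = 9.461 × 0.4119 = 3.897 m.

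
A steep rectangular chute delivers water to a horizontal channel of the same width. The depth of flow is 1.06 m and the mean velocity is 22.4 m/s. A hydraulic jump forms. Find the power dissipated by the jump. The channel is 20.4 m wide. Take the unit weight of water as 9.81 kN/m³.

Fr₁ = V₁/√(g·y₁) = 22.4/√(9.81×1.06) = 6.95.
Conjugate-depth relation: y₂/y₁ = ½[√(1 + 8Fr₁²) − 1] = ½[√387.0 − 1] = 9.34.
y₂ = 9.34 × 1.06 = 9.90 m.
q = V₁·y₁ = 22.4 × 1.06 = 23.7 m²/s. V₂ = q/y₂ = 23.7/9.90 = 2.40 m/s. E₁ = y₁ + V₁²/2g = 26.6 m; E₂ = y₂ + V₂²/2g = 10.2 m. ΔE = E₁ − E₂ = 16.4 m.
Q = q·b = 23.7 × 20.4 = 484 m³/s. P = γ·Q·ΔE = 9.81 × 484 × 16.4 = 78137 kW.

P = 78137 kW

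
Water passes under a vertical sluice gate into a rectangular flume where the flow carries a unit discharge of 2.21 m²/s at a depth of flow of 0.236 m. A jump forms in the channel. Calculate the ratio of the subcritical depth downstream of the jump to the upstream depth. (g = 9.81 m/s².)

V₁ = q/y₁ = 2.21/0.236 = 9.36 m/s. Fr₁ = V₁/√(g·y₁) = 9.36/√(9.81×0.236) = 6.15.
Sequent-depth ratio: y₂/y₁ = ½[√(1 + 8Fr₁²) − 1] = ½[√304.0 − 1] = 8.22.

y₂/y₁ = 8.22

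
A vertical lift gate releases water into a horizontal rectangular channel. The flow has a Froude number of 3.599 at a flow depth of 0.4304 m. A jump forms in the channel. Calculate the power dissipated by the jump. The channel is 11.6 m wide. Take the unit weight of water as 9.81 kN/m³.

P = 398.8 kW

Fr₁ = 3.599 (given).
Sequent-depth ratio: y₂/y₁ = ½[√(1 + 8Fr₁²) − 1] = ½[√104.62 − 1] = 4.614.
y₂ = 4.614 × 0.4304 = 1.986 m.
Head loss: ΔE = (y₂ − y₁)³/(4y₁y₂) = (1.986 − 0.4304)³/(4×0.4304×1.986) = 3.764/3.419 = 1.101 m.
V₁ = Fr₁·√(g·y₁) = 3.599×√(9.81×0.4304) = 7.395 m/s; q = V₁·y₁ = 3.183 m²/s. Q = q·b = 3.183 × 11.6 = 36.92 m³/s. P = γ·Q·ΔE = 9.81 × 36.92 × 1.101 = 398.8 kW.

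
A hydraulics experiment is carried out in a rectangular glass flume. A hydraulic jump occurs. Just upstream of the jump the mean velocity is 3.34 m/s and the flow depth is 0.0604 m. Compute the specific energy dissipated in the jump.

ΔE = 0.270 m

Fr₁ = V₁/√(g·y₁) = 3.34/√(9.81×0.0604) = 4.34.
Conjugate-depth relation: y₂/y₁ = ½[√(1 + 8Fr₁²) − 1] = ½[√151.6 − 1] = 5.66.
y₂ = 5.66 × 0.0604 = 0.342 m.
Head loss: ΔE = (y₂ − y₁)³/(4y₁y₂) = (0.342 − 0.0604)³/(4×0.0604×0.342) = 0.0223/0.0825 = 0.270 m.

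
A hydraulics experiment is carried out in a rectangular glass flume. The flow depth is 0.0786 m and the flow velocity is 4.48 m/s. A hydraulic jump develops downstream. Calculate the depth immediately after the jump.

y₂ = 0.529 m

Fr₁ = V₁/√(g·y₁) = 4.48/√(9.81×0.0786) = 5.10.
Sequent-depth ratio: y₂/y₁ = ½[√(1 + 8Fr₁²) − 1] = ½[√209.2 − 1] = 6.73.
y₂ = 6.73 × 0.0786 = 0.529 m.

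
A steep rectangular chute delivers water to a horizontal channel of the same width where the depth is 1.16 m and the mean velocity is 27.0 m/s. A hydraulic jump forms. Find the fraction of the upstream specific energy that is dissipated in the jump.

Fr₁ = V₁/√(g·y₁) = 27.0/√(9.81×1.16) = 8.00.
From the momentum equation for a rectangular channel, y₂/y₁ = ½[√(1 + 8Fr₁²) − 1] = ½[√513.5 − 1] = 10.8.
y₂ = 10.8 × 1.16 = 12.6 m.
E₁ = y₁ + V₁²/2g = 38.3 m. ΔE = (y₂ − y₁)³/(4y₁y₂) = 25.4 m. ΔE/E₁ = 25.4/38.3 = 0.664.

ΔE/E₁ = 0.664 (66.4%)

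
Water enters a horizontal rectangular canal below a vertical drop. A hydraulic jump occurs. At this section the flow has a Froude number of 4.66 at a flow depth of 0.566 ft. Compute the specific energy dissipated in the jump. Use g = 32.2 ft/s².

ΔE = 3.09 ft

Fr₁ = 4.66 (given).
Conjugate-depth relation: y₂/y₁ = ½[√(1 + 8Fr₁²) − 1] = ½[√174.7 − 1] = 6.11.
y₂ = 6.11 × 0.566 = 3.46 ft.
Head loss: ΔE = (y₂ − y₁)³/(4y₁y₂) = (3.46 − 0.566)³/(4×0.566×3.46) = 24.2/7.83 = 3.09 ft.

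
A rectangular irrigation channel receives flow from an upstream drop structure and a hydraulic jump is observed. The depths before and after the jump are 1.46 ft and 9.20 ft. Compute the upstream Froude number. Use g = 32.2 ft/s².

Fr₁ = 4.80

For a rectangular channel the momentum equation gives q² = ½·g·y₁·y₂·(y₁ + y₂) = ½×32.2×1.46×9.20×10.7 = 2305.
q = √2305 = 48.0 ft²/s.
V₁ = q/y₁ = 32.9 ft/s; Fr₁ = V₁/√(g·y₁) = 4.80.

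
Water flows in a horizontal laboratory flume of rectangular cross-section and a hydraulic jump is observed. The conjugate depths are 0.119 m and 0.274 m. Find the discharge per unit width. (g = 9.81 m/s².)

q = 0.251 m²/s

For a rectangular channel the momentum equation gives q² = ½·g·y₁·y₂·(y₁ + y₂) = ½×9.81×0.119×0.274×0.393 = 0.0629.
q = √0.0629 = 0.251 m²/s.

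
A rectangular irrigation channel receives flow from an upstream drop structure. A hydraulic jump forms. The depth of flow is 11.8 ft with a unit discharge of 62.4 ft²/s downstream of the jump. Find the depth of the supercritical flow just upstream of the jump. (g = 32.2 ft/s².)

V₂ = q/y₂ = 62.4/11.8 = 5.29 ft/s; Fr₂ = V₂/√(g·y₂) = 0.271.
Since the conjugate-depth ratio holds either way, y₁/y₂ = ½[√(1 + 8Fr₂²) − 1] = ½[√1.589 − 1] = 0.130.
y₁ = 0.130 × 11.8 = 1.54 ft.

y₁ = 1.54 ft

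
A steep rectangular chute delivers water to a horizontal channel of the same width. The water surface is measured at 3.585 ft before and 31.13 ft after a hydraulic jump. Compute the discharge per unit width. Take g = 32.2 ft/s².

q = 249.8 ft²/s

For a rectangular channel the momentum equation gives q² = ½·g·y₁·y₂·(y₁ + y₂) = ½×32.2×3.585×31.13×34.71 = 62375.
q = √62375 = 249.8 ft²/s.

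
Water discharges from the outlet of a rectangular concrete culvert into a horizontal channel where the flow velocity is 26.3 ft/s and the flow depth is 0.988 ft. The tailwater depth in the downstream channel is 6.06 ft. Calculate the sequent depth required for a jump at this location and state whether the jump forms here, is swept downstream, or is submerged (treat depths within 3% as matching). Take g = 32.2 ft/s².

Fr₁ = V₁/√(g·y₁) = 26.3/√(32.2×0.988) = 4.66.
Conjugate-depth relation: y₂/y₁ = ½[√(1 + 8Fr₁²) − 1] = ½[√174.9 − 1] = 6.11.
y₂ = 6.11 × 0.988 = 6.04 ft.
Tailwater y_tw = 6.06 ft: y_tw ≈ y₂, so the jump forms here.

y₂ = 6.04 ft; the jump forms here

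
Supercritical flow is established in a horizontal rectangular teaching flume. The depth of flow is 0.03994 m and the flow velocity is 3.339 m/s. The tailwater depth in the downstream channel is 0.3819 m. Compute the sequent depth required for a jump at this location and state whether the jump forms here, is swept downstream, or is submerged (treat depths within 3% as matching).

Fr₁ = V₁/√(g·y₁) = 3.339/√(9.81×0.03994) = 5.334.
From the momentum equation for a rectangular channel, y₂/y₁ = ½[√(1 + 8Fr₁²) − 1] = ½[√228.64 − 1] = 7.060.
y₂ = 7.060 × 0.03994 = 0.2820 m.
Tailwater y_tw = 0.3819 m: y_tw > y₂, so the jump is submerged.

y₂ = 0.2820 m; the jump is submerged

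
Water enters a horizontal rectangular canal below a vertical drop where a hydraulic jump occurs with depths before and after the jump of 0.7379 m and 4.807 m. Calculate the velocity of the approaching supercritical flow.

V₁ = 13.31 m/s

For a rectangular channel the momentum equation gives q² = ½·g·y₁·y₂·(y₁ + y₂) = ½×9.81×0.7379×4.807×5.545 = 96.47.
q = √96.47 = 9.822 m²/s.
V₁ = q/y₁ = 9.822/0.7379 = 13.31 m/s.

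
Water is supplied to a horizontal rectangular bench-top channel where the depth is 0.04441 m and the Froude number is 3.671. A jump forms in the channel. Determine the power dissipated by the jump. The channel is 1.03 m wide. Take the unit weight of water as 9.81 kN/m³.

Fr₁ = 3.671 (given).
Bélanger equation: y₂/y₁ = ½[√(1 + 8Fr₁²) − 1] = ½[√108.81 − 1] = 4.716.
y₂ = 4.716 × 0.04441 = 0.2094 m.
V₁ = Fr₁·√(g·y₁) = 3.671×√(9.81×0.04441) = 2.423 m/s; q = V₁·y₁ = 0.1076 m²/s. V₂ = q/y₂ = 0.1076/0.2094 = 0.5138 m/s. E₁ = y₁ + V₁²/2g = 0.3436 m; E₂ = y₂ + V₂²/2g = 0.2229 m. ΔE = E₁ − E₂ = 0.1208 m.
Q = q·b = 0.1076 × 1.03 = 0.1108 m³/s. P = γ·Q·ΔE = 9.81 × 0.1108 × 0.1208 = 0.1313 kW.

P = 0.1313 kW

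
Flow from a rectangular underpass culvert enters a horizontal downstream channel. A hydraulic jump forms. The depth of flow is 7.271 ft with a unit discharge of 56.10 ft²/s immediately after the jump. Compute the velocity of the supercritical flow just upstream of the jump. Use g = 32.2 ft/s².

V₁ = 20.80 ft/s

V₂ = q/y₂ = 56.10/7.271 = 7.716 ft/s; Fr₂ = V₂/√(g·y₂) = 0.5042.
Applying the sequent-depth relation in reverse, y₁/y₂ = ½[√(1 + 8Fr₂²) − 1] = ½[√3.0341 − 1] = 0.3709.
y₁ = 0.3709 × 7.271 = 2.697 ft.
V₁ = q/y₁ = 56.10/2.697 = 20.80 ft/s.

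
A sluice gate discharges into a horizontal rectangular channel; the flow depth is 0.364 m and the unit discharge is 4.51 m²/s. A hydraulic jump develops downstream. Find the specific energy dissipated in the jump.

ΔE = 4.89 m

V₁ = q/y₁ = 4.51/0.364 = 12.4 m/s. Fr₁ = V₁/√(g·y₁) = 12.4/√(9.81×0.364) = 6.56.
Sequent-depth ratio: y₂/y₁ = ½[√(1 + 8Fr₁²) − 1] = ½[√344.9 − 1] = 8.79.
y₂ = 8.79 × 0.364 = 3.20 m.
V₂ = q/y₂ = 4.51/3.20 = 1.41 m/s. E₁ = y₁ + V₁²/2g = 8.19 m; E₂ = y₂ + V₂²/2g = 3.30 m. ΔE = E₁ − E₂ = 4.89 m.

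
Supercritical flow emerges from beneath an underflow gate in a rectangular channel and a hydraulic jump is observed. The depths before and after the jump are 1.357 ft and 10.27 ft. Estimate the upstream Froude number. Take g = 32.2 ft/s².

Fr₁ = 5.694

For a rectangular channel the momentum equation gives q² = ½·g·y₁·y₂·(y₁ + y₂) = ½×32.2×1.357×10.27×11.63 = 2609.
q = √2609 = 51.08 ft²/s.
V₁ = q/y₁ = 37.64 ft/s; Fr₁ = V₁/√(g·y₁) = 5.694.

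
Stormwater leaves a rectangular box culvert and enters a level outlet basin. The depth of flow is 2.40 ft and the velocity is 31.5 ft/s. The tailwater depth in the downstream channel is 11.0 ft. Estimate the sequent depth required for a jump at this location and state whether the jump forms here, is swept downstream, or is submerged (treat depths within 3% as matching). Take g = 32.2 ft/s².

Fr₁ = V₁/√(g·y₁) = 31.5/√(32.2×2.40) = 3.58.
Sequent-depth ratio: y₂/y₁ = ½[√(1 + 8Fr₁²) − 1] = ½[√103.7 − 1] = 4.59.
y₂ = 4.59 × 2.40 = 11.0 ft.
Tailwater y_tw = 11.0 ft: y_tw ≈ y₂, so the jump forms here.

y₂ = 11.0 ft; the jump forms here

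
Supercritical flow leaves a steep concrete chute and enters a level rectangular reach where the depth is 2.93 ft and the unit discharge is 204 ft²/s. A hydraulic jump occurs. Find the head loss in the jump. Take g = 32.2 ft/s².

V₁ = q/y₁ = 204/2.93 = 69.6 ft/s. Fr₁ = V₁/√(g·y₁) = 69.6/√(32.2×2.93) = 7.17.
From the momentum equation for a rectangular channel, y₂/y₁ = ½[√(1 + 8Fr₁²) − 1] = ½[√412.0 − 1] = 9.65.
y₂ = 9.65 × 2.93 = 28.3 ft.
Head loss: ΔE = (y₂ − y₁)³/(4y₁y₂) = (28.3 − 2.93)³/(4×2.93×28.3) = 16277/331 = 49.1 ft.

ΔE = 49.1 ft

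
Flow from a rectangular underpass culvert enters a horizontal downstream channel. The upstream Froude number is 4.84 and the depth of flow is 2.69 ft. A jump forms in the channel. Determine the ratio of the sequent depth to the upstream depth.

y₂/y₁ = 6.36

Fr₁ = 4.84 (given).
By Bélanger, y₂/y₁ = ½[√(1 + 8Fr₁²) − 1] = ½[√188.4 − 1] = 6.36.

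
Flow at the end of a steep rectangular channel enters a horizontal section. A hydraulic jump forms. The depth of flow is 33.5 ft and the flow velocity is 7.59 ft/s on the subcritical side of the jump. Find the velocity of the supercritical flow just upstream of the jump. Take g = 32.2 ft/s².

V₁ = 78.0 ft/s

Fr₂ = V₂/√(g·y₂) = 7.59/√(32.2×33.5) = 0.231.
The Bélanger relation is symmetric: y₁/y₂ = ½[√(1 + 8Fr₂²) − 1] = ½[√1.427 − 1] = 0.0973.
y₁ = 0.0973 × 33.5 = 3.26 ft.
V₁ = q/y₁ = 254/3.26 = 78.0 ft/s.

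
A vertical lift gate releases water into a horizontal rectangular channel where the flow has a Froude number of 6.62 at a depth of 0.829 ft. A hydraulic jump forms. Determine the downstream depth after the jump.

y₂ = 7.36 ft

Fr₁ = 6.62 (given).
From the momentum equation for a rectangular channel, y₂/y₁ = ½[√(1 + 8Fr₁²) − 1] = ½[√351.6 − 1] = 8.88.
y₂ = 8.88 × 0.829 = 7.36 ft.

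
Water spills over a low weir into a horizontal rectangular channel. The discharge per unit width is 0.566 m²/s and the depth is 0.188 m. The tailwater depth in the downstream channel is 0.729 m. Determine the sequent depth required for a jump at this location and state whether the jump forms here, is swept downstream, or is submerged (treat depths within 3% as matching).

y₂ = 0.503 m; the jump is submerged

V₁ = q/y₁ = 0.566/0.188 = 3.01 m/s. Fr₁ = V₁/√(g·y₁) = 3.01/√(9.81×0.188) = 2.22.
Conjugate-depth relation: y₂/y₁ = ½[√(1 + 8Fr₁²) − 1] = ½[√40.32 − 1] = 2.67.
y₂ = 2.67 × 0.188 = 0.503 m.
Tailwater y_tw = 0.729 m: y_tw > y₂, so the jump is submerged.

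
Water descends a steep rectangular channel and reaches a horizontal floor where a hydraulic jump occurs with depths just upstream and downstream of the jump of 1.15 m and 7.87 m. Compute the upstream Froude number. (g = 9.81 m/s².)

Fr₁ = 5.18

For a rectangular channel the momentum equation gives q² = ½·g·y₁·y₂·(y₁ + y₂) = ½×9.81×1.15×7.87×9.02 = 400.
q = √400 = 20.0 m²/s.
V₁ = q/y₁ = 17.4 m/s; Fr₁ = V₁/√(g·y₁) = 5.18.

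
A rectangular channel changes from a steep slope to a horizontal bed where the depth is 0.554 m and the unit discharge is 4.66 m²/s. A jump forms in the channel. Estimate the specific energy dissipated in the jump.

V₁ = q/y₁ = 4.66/0.554 = 8.41 m/s. Fr₁ = V₁/√(g·y₁) = 8.41/√(9.81×0.554) = 3.61.
Conjugate-depth relation: y₂/y₁ = ½[√(1 + 8Fr₁²) − 1] = ½[√105.2 − 1] = 4.63.
y₂ = 4.63 × 0.554 = 2.56 m.
V₂ = q/y₂ = 4.66/2.56 = 1.82 m/s. E₁ = y₁ + V₁²/2g = 4.16 m; E₂ = y₂ + V₂²/2g = 2.73 m. ΔE = E₁ − E₂ = 1.43 m.

ΔE = 1.43 m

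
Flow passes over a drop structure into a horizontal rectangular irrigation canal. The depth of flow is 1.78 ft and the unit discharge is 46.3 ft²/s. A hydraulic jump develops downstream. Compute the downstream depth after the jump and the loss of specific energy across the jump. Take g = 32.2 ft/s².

V₁ = q/y₁ = 46.3/1.78 = 26.0 ft/s. Fr₁ = V₁/√(g·y₁) = 26.0/√(32.2×1.78) = 3.44.
From the momentum equation for a rectangular channel, y₂/y₁ = ½[√(1 + 8Fr₁²) − 1] = ½[√95.44 − 1] = 4.38.
y₂ = 4.38 × 1.78 = 7.80 ft.
V₂ = q/y₂ = 46.3/7.80 = 5.93 ft/s. E₁ = y₁ + V₁²/2g = 12.3 ft; E₂ = y₂ + V₂²/2g = 8.35 ft. ΔE = E₁ − E₂ = 3.93 ft.

y₂ = 7.80 ft; ΔE = 3.93 ft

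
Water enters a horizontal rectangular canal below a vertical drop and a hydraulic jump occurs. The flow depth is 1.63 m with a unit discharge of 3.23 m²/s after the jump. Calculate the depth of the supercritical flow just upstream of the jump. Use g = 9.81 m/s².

V₂ = q/y₂ = 3.23/1.63 = 1.98 m/s; Fr₂ = V₂/√(g·y₂) = 0.496.
The Bélanger relation is symmetric: y₁/y₂ = ½[√(1 + 8Fr₂²) − 1] = ½[√2.965 − 1] = 0.361.
y₁ = 0.361 × 1.63 = 0.588 m.

y₁ = 0.588 m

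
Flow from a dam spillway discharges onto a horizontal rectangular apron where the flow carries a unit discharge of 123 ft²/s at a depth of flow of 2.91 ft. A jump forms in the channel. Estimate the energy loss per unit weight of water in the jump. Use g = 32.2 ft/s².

V₁ = q/y₁ = 123/2.91 = 42.3 ft/s. Fr₁ = V₁/√(g·y₁) = 42.3/√(32.2×2.91) = 4.37.
Sequent-depth ratio: y₂/y₁ = ½[√(1 + 8Fr₁²) − 1] = ½[√153.5 − 1] = 5.70.
y₂ = 5.70 × 2.91 = 16.6 ft.
V₂ = q/y₂ = 123/16.6 = 7.42 ft/s. E₁ = y₁ + V₁²/2g = 30.7 ft; E₂ = y₂ + V₂²/2g = 17.4 ft. ΔE = E₁ − E₂ = 13.2 ft.

ΔE = 13.2 ft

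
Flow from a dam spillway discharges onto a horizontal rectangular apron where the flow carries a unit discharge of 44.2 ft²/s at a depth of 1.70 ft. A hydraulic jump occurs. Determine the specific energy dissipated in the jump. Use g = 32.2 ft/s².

V₁ = q/y₁ = 44.2/1.70 = 26.0 ft/s. Fr₁ = V₁/√(g·y₁) = 26.0/√(32.2×1.70) = 3.51.
Conjugate-depth relation: y₂/y₁ = ½[√(1 + 8Fr₁²) − 1] = ½[√99.79 − 1] = 4.49.
y₂ = 4.49 × 1.70 = 7.64 ft.
Head loss: ΔE = (y₂ − y₁)³/(4y₁y₂) = (7.64 − 1.70)³/(4×1.70×7.64) = 210/52.0 = 4.04 ft.

ΔE = 4.04 ft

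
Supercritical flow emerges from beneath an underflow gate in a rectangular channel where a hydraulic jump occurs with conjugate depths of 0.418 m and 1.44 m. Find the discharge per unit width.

For a rectangular channel the momentum equation gives q² = ½·g·y₁·y₂·(y₁ + y₂) = ½×9.81×0.418×1.44×1.86 = 5.49.
q = √5.49 = 2.34 m²/s.

q = 2.34 m²/s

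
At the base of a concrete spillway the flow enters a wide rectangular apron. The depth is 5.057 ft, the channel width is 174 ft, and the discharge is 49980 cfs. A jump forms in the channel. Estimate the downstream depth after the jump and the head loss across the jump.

y₂ = 29.41 ft; ΔE = 24.27 ft

q = Q/b = 49980/174 = 287.2 ft²/s; V₁ = q/y₁ = 56.80 ft/s. Fr₁ = V₁/√(g·y₁) = 4.451.
Sequent-depth ratio: y₂/y₁ = ½[√(1 + 8Fr₁²) − 1] = ½[√159.51 − 1] = 5.815.
y₂ = 5.815 × 5.057 = 29.41 ft.
V₂ = q/y₂ = 287.2/29.41 = 9.768 ft/s. E₁ = y₁ + V₁²/2g = 55.16 ft; E₂ = y₂ + V₂²/2g = 30.89 ft. ΔE = E₁ − E₂ = 24.27 ft.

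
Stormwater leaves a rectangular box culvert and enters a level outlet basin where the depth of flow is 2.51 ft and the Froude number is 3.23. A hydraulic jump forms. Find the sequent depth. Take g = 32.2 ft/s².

y₂ = 10.3 ft

Fr₁ = 3.23 (given).
By Bélanger, y₂/y₁ = ½[√(1 + 8Fr₁²) − 1] = ½[√84.46 − 1] = 4.10.
y₂ = 4.10 × 2.51 = 10.3 ft.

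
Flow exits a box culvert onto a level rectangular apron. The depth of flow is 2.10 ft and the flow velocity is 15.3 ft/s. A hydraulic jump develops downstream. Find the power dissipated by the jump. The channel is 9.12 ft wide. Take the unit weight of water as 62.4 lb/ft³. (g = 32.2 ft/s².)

Fr₁ = V₁/√(g·y₁) = 15.3/√(32.2×2.10) = 1.86.
From the momentum equation for a rectangular channel, y₂/y₁ = ½[√(1 + 8Fr₁²) − 1] = ½[√28.69 − 1] = 2.18.
y₂ = 2.18 × 2.10 = 4.57 ft.
Head loss: ΔE = (y₂ − y₁)³/(4y₁y₂) = (4.57 − 2.10)³/(4×2.10×4.57) = 15.2/38.4 = 0.394 ft.
q = V₁·y₁ = 15.3 × 2.10 = 32.1 ft²/s. Q = q·b = 32.1 × 9.12 = 293 cfs. P = γ·Q·ΔE/550 = 62.4 × 293 × 0.394 / 550 = 13.1 hp.

P = 13.1 hp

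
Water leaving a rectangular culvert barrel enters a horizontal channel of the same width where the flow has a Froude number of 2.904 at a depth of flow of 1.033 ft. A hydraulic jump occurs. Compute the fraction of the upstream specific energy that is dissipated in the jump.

ΔE/E₁ = 0.242 (24.2%)

Fr₁ = 2.904 (given).
Bélanger equation: y₂/y₁ = ½[√(1 + 8Fr₁²) − 1] = ½[√68.466 − 1] = 3.637.
y₂ = 3.637 × 1.033 = 3.757 ft.
E₁ = y₁(1 + Fr₁²/2) = 1.033×(1 + 2.904²/2) = 5.389 ft. ΔE = (y₂ − y₁)³/(4y₁y₂) = 1.302 ft. ΔE/E₁ = 1.302/5.389 = 0.242.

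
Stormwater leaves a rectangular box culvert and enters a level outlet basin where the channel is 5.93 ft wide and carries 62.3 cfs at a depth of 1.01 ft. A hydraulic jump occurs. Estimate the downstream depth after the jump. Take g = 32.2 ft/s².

y₂ = 2.15 ft

q = Q/b = 62.3/5.93 = 10.5 ft²/s; V₁ = q/y₁ = 10.4 ft/s. Fr₁ = V₁/√(g·y₁) = 1.82.
By Bélanger, y₂/y₁ = ½[√(1 + 8Fr₁²) − 1] = ½[√27.62 − 1] = 2.13.
y₂ = 2.13 × 1.01 = 2.15 ft.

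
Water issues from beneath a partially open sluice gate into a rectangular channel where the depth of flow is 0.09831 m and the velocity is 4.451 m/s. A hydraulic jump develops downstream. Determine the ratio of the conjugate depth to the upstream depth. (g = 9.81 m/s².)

Fr₁ = V₁/√(g·y₁) = 4.451/√(9.81×0.09831) = 4.532.
From the momentum equation for a rectangular channel, y₂/y₁ = ½[√(1 + 8Fr₁²) − 1] = ½[√165.34 − 1] = 5.929.

y₂/y₁ = 5.929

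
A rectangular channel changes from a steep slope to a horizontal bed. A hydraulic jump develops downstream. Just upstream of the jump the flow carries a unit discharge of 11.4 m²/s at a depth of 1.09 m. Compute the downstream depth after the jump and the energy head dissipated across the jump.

y₂ = 4.42 m; ΔE = 1.91 m

V₁ = q/y₁ = 11.4/1.09 = 10.5 m/s. Fr₁ = V₁/√(g·y₁) = 10.5/√(9.81×1.09) = 3.20.
Sequent-depth ratio: y₂/y₁ = ½[√(1 + 8Fr₁²) − 1] = ½[√82.84 − 1] = 4.05.
y₂ = 4.05 × 1.09 = 4.42 m.
Head loss: ΔE = (y₂ − y₁)³/(4y₁y₂) = (4.42 − 1.09)³/(4×1.09×4.42) = 36.8/19.3 = 1.91 m.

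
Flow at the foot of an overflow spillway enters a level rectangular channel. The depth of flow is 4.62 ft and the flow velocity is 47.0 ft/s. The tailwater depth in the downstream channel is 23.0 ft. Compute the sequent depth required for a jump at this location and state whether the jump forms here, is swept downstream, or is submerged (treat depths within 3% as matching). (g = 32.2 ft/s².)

y₂ = 23.0 ft; the jump forms here

Fr₁ = V₁/√(g·y₁) = 47.0/√(32.2×4.62) = 3.85.
From the momentum equation for a rectangular channel, y₂/y₁ = ½[√(1 + 8Fr₁²) − 1] = ½[√119.8 − 1] = 4.97.
y₂ = 4.97 × 4.62 = 23.0 ft.
Tailwater y_tw = 23.0 ft: y_tw ≈ y₂, so the jump forms here.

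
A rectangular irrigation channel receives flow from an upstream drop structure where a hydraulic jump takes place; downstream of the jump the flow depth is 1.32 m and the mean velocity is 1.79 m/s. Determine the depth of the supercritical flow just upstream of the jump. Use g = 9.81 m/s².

Fr₂ = V₂/√(g·y₂) = 1.79/√(9.81×1.32) = 0.497.
From the momentum equation (using Fr₂), y₁/y₂ = ½[√(1 + 8Fr₂²) − 1] = ½[√2.979 − 1] = 0.363.
y₁ = 0.363 × 1.32 = 0.479 m.

y₁ = 0.479 m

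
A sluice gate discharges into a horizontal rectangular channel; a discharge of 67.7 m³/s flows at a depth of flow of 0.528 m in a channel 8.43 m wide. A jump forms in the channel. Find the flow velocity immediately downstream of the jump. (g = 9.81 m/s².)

q = Q/b = 67.7/8.43 = 8.03 m²/s; V₁ = q/y₁ = 15.2 m/s. Fr₁ = V₁/√(g·y₁) = 6.68.
Bélanger equation: y₂/y₁ = ½[√(1 + 8Fr₁²) − 1] = ½[√358.3 − 1] = 8.96.
y₂ = 8.96 × 0.528 = 4.73 m.
V₂ = q/y₂ = 8.03/4.73 = 1.70 m/s.

V₂ = 1.70 m/s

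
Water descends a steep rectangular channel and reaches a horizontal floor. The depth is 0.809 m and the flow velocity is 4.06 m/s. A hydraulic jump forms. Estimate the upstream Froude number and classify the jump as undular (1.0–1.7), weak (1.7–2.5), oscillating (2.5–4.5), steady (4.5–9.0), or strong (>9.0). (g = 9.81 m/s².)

Fr₁ = V₁/√(g·y₁) = 4.06/√(9.81×0.809) = 1.44.
Fr₁ = 1.44 lies in the undular range.

Fr₁ = 1.44; undular jump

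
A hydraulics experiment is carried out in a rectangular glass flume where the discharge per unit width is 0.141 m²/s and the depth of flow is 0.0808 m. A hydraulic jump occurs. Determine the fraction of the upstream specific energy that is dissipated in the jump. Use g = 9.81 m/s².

V₁ = q/y₁ = 0.141/0.0808 = 1.75 m/s. Fr₁ = V₁/√(g·y₁) = 1.75/√(9.81×0.0808) = 1.96.
Conjugate-depth relation: y₂/y₁ = ½[√(1 + 8Fr₁²) − 1] = ½[√31.73 − 1] = 2.32.
y₂ = 2.32 × 0.0808 = 0.187 m.
E₁ = y₁ + V₁²/2g = 0.236 m. ΔE = (y₂ − y₁)³/(4y₁y₂) = 0.0199 m. ΔE/E₁ = 0.0199/0.236 = 0.0843.

ΔE/E₁ = 0.0843 (8.43%)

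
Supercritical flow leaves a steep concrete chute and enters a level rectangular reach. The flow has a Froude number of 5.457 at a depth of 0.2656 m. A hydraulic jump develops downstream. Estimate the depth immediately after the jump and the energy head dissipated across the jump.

Fr₁ = 5.457 (given).
Conjugate-depth relation: y₂/y₁ = ½[√(1 + 8Fr₁²) − 1] = ½[√239.23 − 1] = 7.234.
y₂ = 7.234 × 0.2656 = 1.921 m.
V₁ = Fr₁·√(g·y₁) = 5.457×√(9.81×0.2656) = 8.809 m/s; q = V₁·y₁ = 2.340 m²/s. V₂ = q/y₂ = 2.340/1.921 = 1.218 m/s. E₁ = y₁ + V₁²/2g = 4.220 m; E₂ = y₂ + V₂²/2g = 1.997 m. ΔE = E₁ − E₂ = 2.223 m.

y₂ = 1.921 m; ΔE = 2.223 m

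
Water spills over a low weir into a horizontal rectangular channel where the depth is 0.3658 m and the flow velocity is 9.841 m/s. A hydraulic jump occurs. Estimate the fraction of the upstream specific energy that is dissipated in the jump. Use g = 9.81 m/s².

Fr₁ = V₁/√(g·y₁) = 9.841/√(9.81×0.3658) = 5.195.
Sequent-depth ratio: y₂/y₁ = ½[√(1 + 8Fr₁²) − 1] = ½[√216.90 − 1] = 6.864.
y₂ = 6.864 × 0.3658 = 2.511 m.
E₁ = y₁ + V₁²/2g = 5.302 m. ΔE = (y₂ − y₁)³/(4y₁y₂) = 2.686 m. ΔE/E₁ = 2.686/5.302 = 0.507.

ΔE/E₁ = 0.507 (50.7%)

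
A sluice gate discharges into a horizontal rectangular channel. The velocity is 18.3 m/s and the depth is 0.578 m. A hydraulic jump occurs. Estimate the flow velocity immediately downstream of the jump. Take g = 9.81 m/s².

Fr₁ = V₁/√(g·y₁) = 18.3/√(9.81×0.578) = 7.69.
Sequent-depth ratio: y₂/y₁ = ½[√(1 + 8Fr₁²) − 1] = ½[√473.5 − 1] = 10.4.
y₂ = 10.4 × 0.578 = 6.00 m.
q = V₁·y₁ = 18.3 × 0.578 = 10.6 m²/s.
V₂ = q/y₂ = 10.6/6.00 = 1.76 m/s.

V₂ = 1.76 m/s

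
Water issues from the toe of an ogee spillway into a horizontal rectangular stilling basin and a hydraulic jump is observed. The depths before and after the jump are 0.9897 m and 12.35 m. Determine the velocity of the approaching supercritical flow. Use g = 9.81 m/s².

For a rectangular channel the momentum equation gives q² = ½·g·y₁·y₂·(y₁ + y₂) = ½×9.81×0.9897×12.35×13.34 = 799.8.
q = √799.8 = 28.28 m²/s.
V₁ = q/y₁ = 28.28/0.9897 = 28.57 m/s.

V₁ = 28.57 m/s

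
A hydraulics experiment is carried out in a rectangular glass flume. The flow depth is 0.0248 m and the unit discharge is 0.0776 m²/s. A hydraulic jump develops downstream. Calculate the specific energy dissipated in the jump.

ΔE = 0.306 m

V₁ = q/y₁ = 0.0776/0.0248 = 3.13 m/s. Fr₁ = V₁/√(g·y₁) = 3.13/√(9.81×0.0248) = 6.34.
Bélanger equation: y₂/y₁ = ½[√(1 + 8Fr₁²) − 1] = ½[√323.0 − 1] = 8.49.
y₂ = 8.49 × 0.0248 = 0.210 m.
Head loss: ΔE = (y₂ − y₁)³/(4y₁y₂) = (0.210 − 0.0248)³/(4×0.0248×0.210) = 0.00640/0.0209 = 0.306 m.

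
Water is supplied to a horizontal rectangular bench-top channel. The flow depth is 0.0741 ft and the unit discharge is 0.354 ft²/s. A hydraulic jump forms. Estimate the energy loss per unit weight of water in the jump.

ΔE = 0.116 ft

V₁ = q/y₁ = 0.354/0.0741 = 4.78 ft/s. Fr₁ = V₁/√(g·y₁) = 4.78/√(32.2×0.0741) = 3.09.
Conjugate-depth relation: y₂/y₁ = ½[√(1 + 8Fr₁²) − 1] = ½[√77.52 − 1] = 3.90.
y₂ = 3.90 × 0.0741 = 0.289 ft.
V₂ = q/y₂ = 0.354/0.289 = 1.22 ft/s. E₁ = y₁ + V₁²/2g = 0.428 ft; E₂ = y₂ + V₂²/2g = 0.312 ft. ΔE = E₁ − E₂ = 0.116 ft.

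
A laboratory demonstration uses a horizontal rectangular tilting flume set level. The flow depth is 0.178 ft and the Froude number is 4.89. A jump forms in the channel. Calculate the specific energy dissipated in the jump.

Fr₁ = 4.89 (given).
From the momentum equation for a rectangular channel, y₂/y₁ = ½[√(1 + 8Fr₁²) − 1] = ½[√192.3 − 1] = 6.43.
y₂ = 6.43 × 0.178 = 1.15 ft.
V₁ = Fr₁·√(g·y₁) = 4.89×√(32.2×0.178) = 11.7 ft/s; q = V₁·y₁ = 2.08 ft²/s. V₂ = q/y₂ = 2.08/1.15 = 1.82 ft/s. E₁ = y₁ + V₁²/2g = 2.31 ft; E₂ = y₂ + V₂²/2g = 1.20 ft. ΔE = E₁ − E₂ = 1.11 ft.

ΔE = 1.11 ft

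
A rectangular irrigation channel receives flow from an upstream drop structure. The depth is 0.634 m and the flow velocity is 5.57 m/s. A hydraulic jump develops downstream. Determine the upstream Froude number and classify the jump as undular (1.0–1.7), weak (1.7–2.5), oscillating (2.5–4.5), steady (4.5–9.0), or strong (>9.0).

Fr₁ = V₁/√(g·y₁) = 5.57/√(9.81×0.634) = 2.23.
Fr₁ = 2.23 lies in the weak range.

Fr₁ = 2.23; weak jump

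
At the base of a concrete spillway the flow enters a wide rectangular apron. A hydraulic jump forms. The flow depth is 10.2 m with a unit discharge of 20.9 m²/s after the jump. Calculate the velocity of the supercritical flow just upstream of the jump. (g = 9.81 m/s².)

V₁ = 26.3 m/s

V₂ = q/y₂ = 20.9/10.2 = 2.05 m/s; Fr₂ = V₂/√(g·y₂) = 0.205.
Applying the sequent-depth relation in reverse, y₁/y₂ = ½[√(1 + 8Fr₂²) − 1] = ½[√1.336 − 1] = 0.0779.
y₁ = 0.0779 × 10.2 = 0.794 m.
V₁ = q/y₁ = 20.9/0.794 = 26.3 m/s.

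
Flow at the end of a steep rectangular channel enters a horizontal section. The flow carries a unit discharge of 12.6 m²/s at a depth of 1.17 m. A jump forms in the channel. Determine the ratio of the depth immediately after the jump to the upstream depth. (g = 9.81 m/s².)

y₂/y₁ = 4.02

V₁ = q/y₁ = 12.6/1.17 = 10.8 m/s. Fr₁ = V₁/√(g·y₁) = 10.8/√(9.81×1.17) = 3.18.
Bélanger equation: y₂/y₁ = ½[√(1 + 8Fr₁²) − 1] = ½[√81.84 − 1] = 4.02.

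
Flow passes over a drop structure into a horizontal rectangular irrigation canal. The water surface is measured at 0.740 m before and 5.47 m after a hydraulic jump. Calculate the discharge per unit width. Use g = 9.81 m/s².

For a rectangular channel the momentum equation gives q² = ½·g·y₁·y₂·(y₁ + y₂) = ½×9.81×0.740×5.47×6.21 = 123.
q = √123 = 11.1 m²/s.

q = 11.1 m²/s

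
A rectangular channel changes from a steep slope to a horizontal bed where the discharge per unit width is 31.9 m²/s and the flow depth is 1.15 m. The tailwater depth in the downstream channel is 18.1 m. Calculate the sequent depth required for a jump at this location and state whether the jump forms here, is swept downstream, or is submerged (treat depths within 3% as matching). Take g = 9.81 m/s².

y₂ = 12.9 m; the jump is submerged

V₁ = q/y₁ = 31.9/1.15 = 27.7 m/s. Fr₁ = V₁/√(g·y₁) = 27.7/√(9.81×1.15) = 8.26.
Sequent-depth ratio: y₂/y₁ = ½[√(1 + 8Fr₁²) − 1] = ½[√546.6 − 1] = 11.2.
y₂ = 11.2 × 1.15 = 12.9 m.
Tailwater y_tw = 18.1 m: y_tw > y₂, so the jump is submerged.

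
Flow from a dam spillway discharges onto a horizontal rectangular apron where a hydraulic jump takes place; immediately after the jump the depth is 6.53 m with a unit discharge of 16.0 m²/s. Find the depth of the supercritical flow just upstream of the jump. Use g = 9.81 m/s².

y₁ = 1.05 m

V₂ = q/y₂ = 16.0/6.53 = 2.45 m/s; Fr₂ = V₂/√(g·y₂) = 0.306.
The Bélanger relation is symmetric: y₁/y₂ = ½[√(1 + 8Fr₂²) − 1] = ½[√1.750 − 1] = 0.161.
y₁ = 0.161 × 6.53 = 1.05 m.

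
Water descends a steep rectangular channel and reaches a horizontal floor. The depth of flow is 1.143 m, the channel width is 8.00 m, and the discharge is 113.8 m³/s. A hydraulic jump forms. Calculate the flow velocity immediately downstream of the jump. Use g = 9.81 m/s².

q = Q/b = 113.8/8.00 = 14.22 m²/s; V₁ = q/y₁ = 12.45 m/s. Fr₁ = V₁/√(g·y₁) = 3.717.
From the momentum equation for a rectangular channel, y₂/y₁ = ½[√(1 + 8Fr₁²) − 1] = ½[√111.51 − 1] = 4.780.
y₂ = 4.780 × 1.143 = 5.463 m.
V₂ = q/y₂ = 14.22/5.463 = 2.604 m/s.

V₂ = 2.604 m/s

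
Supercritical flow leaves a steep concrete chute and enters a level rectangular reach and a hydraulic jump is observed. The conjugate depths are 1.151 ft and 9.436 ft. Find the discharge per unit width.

q = 43.03 ft²/s

For a rectangular channel the momentum equation gives q² = ½·g·y₁·y₂·(y₁ + y₂) = ½×32.2×1.151×9.436×10.59 = 1851.
q = √1851 = 43.03 ft²/s.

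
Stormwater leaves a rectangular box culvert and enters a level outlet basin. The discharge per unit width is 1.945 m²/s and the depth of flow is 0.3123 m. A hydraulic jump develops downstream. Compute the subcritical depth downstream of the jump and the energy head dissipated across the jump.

V₁ = q/y₁ = 1.945/0.3123 = 6.228 m/s. Fr₁ = V₁/√(g·y₁) = 6.228/√(9.81×0.3123) = 3.558.
Conjugate-depth relation: y₂/y₁ = ½[√(1 + 8Fr₁²) − 1] = ½[√102.28 − 1] = 4.557.
y₂ = 4.557 × 0.3123 = 1.423 m.
Head loss: ΔE = (y₂ − y₁)³/(4y₁y₂) = (1.423 − 0.3123)³/(4×0.3123×1.423) = 1.371/1.778 = 0.7710 m.

y₂ = 1.423 m; ΔE = 0.7710 m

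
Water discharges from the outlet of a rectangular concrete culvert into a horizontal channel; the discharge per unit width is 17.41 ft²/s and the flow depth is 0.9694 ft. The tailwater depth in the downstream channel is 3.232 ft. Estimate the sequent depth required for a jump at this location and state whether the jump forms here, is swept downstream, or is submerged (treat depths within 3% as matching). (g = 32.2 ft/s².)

V₁ = q/y₁ = 17.41/0.9694 = 17.96 ft/s. Fr₁ = V₁/√(g·y₁) = 17.96/√(32.2×0.9694) = 3.215.
Bélanger equation: y₂/y₁ = ½[√(1 + 8Fr₁²) − 1] = ½[√83.665 − 1] = 4.073.
y₂ = 4.073 × 0.9694 = 3.949 ft.
Tailwater y_tw = 3.232 ft: y_tw < y₂, so the jump is swept downstream.

y₂ = 3.949 ft; the jump is swept downstream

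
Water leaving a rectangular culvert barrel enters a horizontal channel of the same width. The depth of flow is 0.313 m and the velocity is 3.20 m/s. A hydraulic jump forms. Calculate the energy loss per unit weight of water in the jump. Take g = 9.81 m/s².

ΔE = 0.0531 m

Fr₁ = V₁/√(g·y₁) = 3.20/√(9.81×0.313) = 1.83.
Sequent-depth ratio: y₂/y₁ = ½[√(1 + 8Fr₁²) − 1] = ½[√27.68 − 1] = 2.13.
y₂ = 2.13 × 0.313 = 0.667 m.
Head loss: ΔE = (y₂ − y₁)³/(4y₁y₂) = (0.667 − 0.313)³/(4×0.313×0.667) = 0.0443/0.835 = 0.0531 m.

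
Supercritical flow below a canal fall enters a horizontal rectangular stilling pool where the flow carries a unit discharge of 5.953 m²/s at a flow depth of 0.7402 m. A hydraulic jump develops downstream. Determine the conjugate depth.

V₁ = q/y₁ = 5.953/0.7402 = 8.042 m/s. Fr₁ = V₁/√(g·y₁) = 8.042/√(9.81×0.7402) = 2.985.
Sequent-depth ratio: y₂/y₁ = ½[√(1 + 8Fr₁²) − 1] = ½[√72.260 − 1] = 3.750.
y₂ = 3.750 × 0.7402 = 2.776 m.

y₂ = 2.776 m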